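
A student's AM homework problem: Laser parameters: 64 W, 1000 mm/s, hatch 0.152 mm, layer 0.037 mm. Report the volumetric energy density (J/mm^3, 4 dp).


E = 64 / (1000*0.152*0.037) = 11.3798 J/mm^3


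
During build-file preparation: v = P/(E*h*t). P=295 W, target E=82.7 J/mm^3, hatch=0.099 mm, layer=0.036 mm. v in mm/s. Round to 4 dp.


v = 295 / (82.7*0.099*0.036) = 1000.8726 mm/s


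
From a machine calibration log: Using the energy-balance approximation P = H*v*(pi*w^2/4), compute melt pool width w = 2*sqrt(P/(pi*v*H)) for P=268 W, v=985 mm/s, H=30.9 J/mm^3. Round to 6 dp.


w = 2*sqrt(268/(pi*985*30.9)) = 0.105883 mm


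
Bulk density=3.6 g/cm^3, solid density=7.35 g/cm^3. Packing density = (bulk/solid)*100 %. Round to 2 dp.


Packing = (3.6/7.35)*100 = 48.98 %


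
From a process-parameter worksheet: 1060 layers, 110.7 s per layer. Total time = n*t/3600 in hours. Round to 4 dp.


t = 1060 * 110.7 / 3600 = 32.595 hrs


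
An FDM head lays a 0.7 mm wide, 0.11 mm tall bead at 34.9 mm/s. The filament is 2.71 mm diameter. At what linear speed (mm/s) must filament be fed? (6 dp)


Q = 0.7 * 0.11 * 34.9 = 2.6873 mm^3/s
A_fil = pi*(2.71/2)^2 = 5.76804265 mm^2
v_feed = 2.6873 / 5.76804265 = 0.465895 mm/s


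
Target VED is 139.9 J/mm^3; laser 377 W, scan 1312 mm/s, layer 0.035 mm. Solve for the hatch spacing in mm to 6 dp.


h = 377 / (139.9*1312*0.035) = 0.058684 mm


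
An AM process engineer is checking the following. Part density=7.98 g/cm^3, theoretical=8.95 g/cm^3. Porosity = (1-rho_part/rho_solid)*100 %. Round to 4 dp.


Porosity = (1-7.98/8.95)*100 = 10.838 %


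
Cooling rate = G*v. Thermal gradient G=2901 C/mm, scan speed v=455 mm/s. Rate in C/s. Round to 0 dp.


CR = 2901 * 455 = 1319955 C/s


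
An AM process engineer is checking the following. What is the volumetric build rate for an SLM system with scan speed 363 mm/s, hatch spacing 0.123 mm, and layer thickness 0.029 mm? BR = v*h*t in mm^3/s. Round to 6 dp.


Rate = 363 * 0.123 * 0.029 = 1.294821 mm^3/s


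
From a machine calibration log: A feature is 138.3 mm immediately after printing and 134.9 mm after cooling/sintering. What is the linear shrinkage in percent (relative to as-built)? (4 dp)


Shrinkage = ((138.3-134.9)/138.3)*100 = 2.4584 %


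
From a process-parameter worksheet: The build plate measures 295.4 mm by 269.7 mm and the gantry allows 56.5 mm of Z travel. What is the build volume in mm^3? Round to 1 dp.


V = 295.4 * 269.7 * 56.5 = 4501320.0 mm^3


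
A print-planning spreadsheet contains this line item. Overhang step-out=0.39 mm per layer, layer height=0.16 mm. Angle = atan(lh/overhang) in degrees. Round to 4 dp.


angle = atan(0.16/0.39) = 22.3062 degrees


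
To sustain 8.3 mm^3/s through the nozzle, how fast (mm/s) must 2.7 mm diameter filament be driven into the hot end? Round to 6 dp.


A = pi*(2.7/2)^2 = 5.725553
v = 8.3 / 5.725553 = 1.449642 mm/s


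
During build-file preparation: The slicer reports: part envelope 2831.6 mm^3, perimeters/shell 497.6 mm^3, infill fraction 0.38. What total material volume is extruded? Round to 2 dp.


V_infill = (2831.6 - 497.6) * 0.38 = 886.92
V_total = 497.6 + 886.92 = 1384.52 mm^3


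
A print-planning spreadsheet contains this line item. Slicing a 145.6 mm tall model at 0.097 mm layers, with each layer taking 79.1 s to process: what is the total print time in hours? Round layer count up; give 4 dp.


Layers = ceil(145.6/0.097) = 1502
t = 1502 * 79.1 / 3600 = 33.0023 hrs


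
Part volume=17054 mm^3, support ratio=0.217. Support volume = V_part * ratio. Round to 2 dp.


V_support = 17054 * 0.217 = 3700.72 mm^3


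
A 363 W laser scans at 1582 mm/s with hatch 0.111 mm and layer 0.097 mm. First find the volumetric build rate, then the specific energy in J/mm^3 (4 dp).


Build rate = 1582 * 0.111 * 0.097 = 17.033394 mm^3/s
SE = 363 / 17.033394 = 21.3111 J/mm^3


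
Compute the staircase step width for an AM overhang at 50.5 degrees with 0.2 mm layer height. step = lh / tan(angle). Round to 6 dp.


step = 0.2 / tan(50.5) = 0.164867 mm


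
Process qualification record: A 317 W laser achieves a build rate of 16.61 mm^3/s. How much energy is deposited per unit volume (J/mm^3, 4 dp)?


SE = 317 / 16.61 = 19.0849 J/mm^3


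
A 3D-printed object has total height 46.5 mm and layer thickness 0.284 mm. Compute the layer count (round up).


Layers = ceil(46.5/0.284) = 164


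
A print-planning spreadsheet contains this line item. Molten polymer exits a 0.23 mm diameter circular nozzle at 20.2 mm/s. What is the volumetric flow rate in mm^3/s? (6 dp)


A = pi*(0.23/2)^2 = 0.04154756 mm^2
Q = 0.04154756 * 20.2 = 0.839261 mm^3/s


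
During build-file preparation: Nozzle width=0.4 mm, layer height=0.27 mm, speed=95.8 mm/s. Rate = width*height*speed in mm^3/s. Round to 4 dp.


Rate = 0.4 * 0.27 * 95.8 = 10.3464 mm^3/s


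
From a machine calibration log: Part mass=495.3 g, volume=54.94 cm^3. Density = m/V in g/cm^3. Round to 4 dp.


rho = 495.3 / 54.94 = 9.0153 g/cm^3


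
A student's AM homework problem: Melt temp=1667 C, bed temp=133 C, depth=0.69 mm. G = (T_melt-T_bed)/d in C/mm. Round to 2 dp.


G = (1667-133)/0.69 = 2223.19 C/mm


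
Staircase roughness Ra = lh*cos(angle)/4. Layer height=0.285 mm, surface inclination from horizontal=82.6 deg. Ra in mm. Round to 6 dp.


Ra = 0.285 * cos(82.6) / 4 = 0.009177 mm


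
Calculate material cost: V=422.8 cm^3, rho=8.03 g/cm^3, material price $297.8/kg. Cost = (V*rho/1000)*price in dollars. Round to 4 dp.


Mass = 422.8*8.03/1000 = 3.395084 kg
Cost = 3.395084 * 297.8 = 1011.056 $


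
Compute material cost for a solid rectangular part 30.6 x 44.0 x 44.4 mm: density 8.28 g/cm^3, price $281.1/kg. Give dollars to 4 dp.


V = 30.6 * 44.0 * 44.4 = 59780.16 mm^3 = 59.78016 cm^3
Mass = 59.78016 * 8.28 / 1000 = 0.49497972 kg
Cost = 0.49497972 * 281.1 = 139.1388 $


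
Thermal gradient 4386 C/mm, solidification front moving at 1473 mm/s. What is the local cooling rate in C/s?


CR = 4386 * 1473 = 6460578 C/s


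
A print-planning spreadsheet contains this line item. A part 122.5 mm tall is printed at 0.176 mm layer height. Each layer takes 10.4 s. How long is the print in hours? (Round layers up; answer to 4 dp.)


Layers = ceil(122.5/0.176) = 697
t = 697 * 10.4 / 3600 = 2.0136 hrs


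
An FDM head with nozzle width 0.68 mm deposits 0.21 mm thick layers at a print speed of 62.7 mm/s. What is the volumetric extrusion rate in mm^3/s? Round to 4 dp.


Rate = 0.68 * 0.21 * 62.7 = 8.9536 mm^3/s


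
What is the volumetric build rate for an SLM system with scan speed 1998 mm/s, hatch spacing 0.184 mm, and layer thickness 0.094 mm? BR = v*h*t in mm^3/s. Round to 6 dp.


Rate = 1998 * 0.184 * 0.094 = 34.557408 mm^3/s


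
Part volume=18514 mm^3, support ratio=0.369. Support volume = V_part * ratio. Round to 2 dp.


V_support = 18514 * 0.369 = 6831.67 mm^3


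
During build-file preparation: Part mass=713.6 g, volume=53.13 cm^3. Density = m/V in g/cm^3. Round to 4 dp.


rho = 713.6 / 53.13 = 13.4312 g/cm^3


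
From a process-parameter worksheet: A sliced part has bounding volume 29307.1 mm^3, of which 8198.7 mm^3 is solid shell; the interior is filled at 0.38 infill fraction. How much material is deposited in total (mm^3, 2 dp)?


V_infill = (29307.1 - 8198.7) * 0.38 = 8021.19
V_total = 8198.7 + 8021.19 = 16219.89 mm^3


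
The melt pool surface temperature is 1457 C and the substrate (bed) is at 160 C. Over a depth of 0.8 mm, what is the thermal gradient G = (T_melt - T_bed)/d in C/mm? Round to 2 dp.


G = (1457-160)/0.8 = 1621.25 C/mm


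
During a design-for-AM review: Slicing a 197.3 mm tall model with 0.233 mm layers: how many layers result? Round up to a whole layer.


Layers = ceil(197.3/0.233) = 847


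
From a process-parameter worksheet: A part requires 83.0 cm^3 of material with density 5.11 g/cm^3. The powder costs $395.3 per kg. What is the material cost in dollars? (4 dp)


Mass = 83.0*5.11/1000 = 0.42413 kg
Cost = 0.42413 * 395.3 = 167.6586 $


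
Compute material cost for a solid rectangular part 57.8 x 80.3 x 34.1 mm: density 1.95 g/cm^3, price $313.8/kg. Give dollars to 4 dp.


V = 57.8 * 80.3 * 34.1 = 158269.694 mm^3 = 158.269694 cm^3
Mass = 158.269694 * 1.95 / 1000 = 0.3086259 kg
Cost = 0.3086259 * 313.8 = 96.8468 $


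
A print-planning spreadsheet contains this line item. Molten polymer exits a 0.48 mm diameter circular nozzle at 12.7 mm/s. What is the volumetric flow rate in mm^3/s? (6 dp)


A = pi*(0.48/2)^2 = 0.18095574 mm^2
Q = 0.18095574 * 12.7 = 2.298138 mm^3/s


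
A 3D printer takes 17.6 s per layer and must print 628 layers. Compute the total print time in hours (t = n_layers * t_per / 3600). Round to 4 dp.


t = 628 * 17.6 / 3600 = 3.0702 hrs


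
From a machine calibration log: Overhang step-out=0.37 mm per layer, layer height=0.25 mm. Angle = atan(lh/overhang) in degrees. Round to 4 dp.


angle = atan(0.25/0.37) = 34.0459 degrees


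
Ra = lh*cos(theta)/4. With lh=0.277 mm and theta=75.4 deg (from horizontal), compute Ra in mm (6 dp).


Ra = 0.277 * cos(75.4) / 4 = 0.017456 mm


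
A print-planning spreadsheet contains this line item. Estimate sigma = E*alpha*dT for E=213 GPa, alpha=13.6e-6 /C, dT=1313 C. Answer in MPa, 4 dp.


sigma = 213*1000 * 13.6e-6 * 1313 = 3803.4984 MPa


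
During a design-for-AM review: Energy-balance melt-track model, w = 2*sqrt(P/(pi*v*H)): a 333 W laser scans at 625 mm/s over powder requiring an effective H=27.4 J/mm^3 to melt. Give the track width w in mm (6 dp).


w = 2*sqrt(333/(pi*625*27.4)) = 0.157348 mm


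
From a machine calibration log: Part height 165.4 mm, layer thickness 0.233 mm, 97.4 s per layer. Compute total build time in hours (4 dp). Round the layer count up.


Layers = ceil(165.4/0.233) = 710
t = 710 * 97.4 / 3600 = 19.2094 hrs


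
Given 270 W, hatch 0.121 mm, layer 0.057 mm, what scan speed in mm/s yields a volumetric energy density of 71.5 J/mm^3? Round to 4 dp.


v = 270 / (71.5*0.121*0.057) = 547.5169 mm/s


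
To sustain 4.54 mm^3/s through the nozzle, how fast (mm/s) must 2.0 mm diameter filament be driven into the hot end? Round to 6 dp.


A = pi*(2.0/2)^2 = 3.141593
v = 4.54 / 3.141593 = 1.445127 mm/s


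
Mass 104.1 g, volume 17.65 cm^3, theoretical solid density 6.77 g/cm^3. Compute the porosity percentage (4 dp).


rho_part = 104.1 / 17.65 = 5.898017 g/cm^3
Porosity = (1 - 5.898017/6.77)*100 = 12.8801 %


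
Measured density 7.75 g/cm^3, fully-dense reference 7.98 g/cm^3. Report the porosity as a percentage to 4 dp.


Porosity = (1-7.75/7.98)*100 = 2.8822 %


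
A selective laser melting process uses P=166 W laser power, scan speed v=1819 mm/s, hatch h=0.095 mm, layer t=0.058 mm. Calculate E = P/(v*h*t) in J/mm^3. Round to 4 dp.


E = 166 / (1819*0.095*0.058) = 16.5624 J/mm^3


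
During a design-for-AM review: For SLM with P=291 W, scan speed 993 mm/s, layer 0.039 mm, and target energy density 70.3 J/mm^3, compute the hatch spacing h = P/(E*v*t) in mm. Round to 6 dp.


h = 291 / (70.3*993*0.039) = 0.106887 mm


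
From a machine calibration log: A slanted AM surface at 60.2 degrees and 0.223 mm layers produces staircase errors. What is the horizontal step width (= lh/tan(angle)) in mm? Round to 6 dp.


step = 0.223 / tan(60.2) = 0.127713 mm


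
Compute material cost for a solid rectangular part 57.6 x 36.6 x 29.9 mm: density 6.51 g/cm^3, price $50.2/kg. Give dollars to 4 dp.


V = 57.6 * 36.6 * 29.9 = 63033.984 mm^3 = 63.033984 cm^3
Mass = 63.033984 * 6.51 / 1000 = 0.41035124 kg
Cost = 0.41035124 * 50.2 = 20.5996 $


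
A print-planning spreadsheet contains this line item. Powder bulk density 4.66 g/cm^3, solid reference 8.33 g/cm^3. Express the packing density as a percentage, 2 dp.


Packing = (4.66/8.33)*100 = 55.94 %


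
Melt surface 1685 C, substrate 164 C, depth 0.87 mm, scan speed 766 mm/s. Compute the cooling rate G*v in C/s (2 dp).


G = (1685-164)/0.87 = 1748.27586207 C/mm
CR = 1748.27586207 * 766 = 1339179.31 C/s


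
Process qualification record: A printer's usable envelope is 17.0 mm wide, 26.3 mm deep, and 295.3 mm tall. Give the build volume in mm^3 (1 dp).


V = 17.0 * 26.3 * 295.3 = 132028.6 mm^3


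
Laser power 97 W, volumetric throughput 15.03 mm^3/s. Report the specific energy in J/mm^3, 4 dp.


SE = 97 / 15.03 = 6.4538 J/mm^3


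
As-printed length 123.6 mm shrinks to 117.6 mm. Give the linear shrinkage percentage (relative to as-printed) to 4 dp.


Shrinkage = ((123.6-117.6)/123.6)*100 = 4.8544 %


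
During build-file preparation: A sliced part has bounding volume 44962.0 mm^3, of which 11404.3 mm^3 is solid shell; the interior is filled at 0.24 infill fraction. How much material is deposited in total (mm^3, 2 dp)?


V_infill = (44962.0 - 11404.3) * 0.24 = 8053.85
V_total = 11404.3 + 8053.85 = 19458.15 mm^3


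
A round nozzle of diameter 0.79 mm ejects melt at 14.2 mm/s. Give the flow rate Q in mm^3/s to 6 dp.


A = pi*(0.79/2)^2 = 0.49016699 mm^2
Q = 0.49016699 * 14.2 = 6.960371 mm^3/s


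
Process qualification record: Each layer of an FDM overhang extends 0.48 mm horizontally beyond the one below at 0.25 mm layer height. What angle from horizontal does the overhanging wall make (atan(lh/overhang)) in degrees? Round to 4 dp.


angle = atan(0.25/0.48) = 27.512 degrees


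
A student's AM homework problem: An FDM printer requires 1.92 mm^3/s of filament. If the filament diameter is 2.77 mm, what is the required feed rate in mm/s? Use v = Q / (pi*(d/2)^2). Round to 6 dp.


A = pi*(2.77/2)^2 = 6.026282
v = 1.92 / 6.026282 = 0.318604 mm/s


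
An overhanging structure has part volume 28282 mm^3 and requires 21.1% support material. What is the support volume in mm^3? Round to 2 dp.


V_support = 28282 * 0.211 = 5967.5 mm^3


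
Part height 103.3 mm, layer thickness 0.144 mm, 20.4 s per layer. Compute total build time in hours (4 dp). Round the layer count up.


Layers = ceil(103.3/0.144) = 718
t = 718 * 20.4 / 3600 = 4.0687 hrs


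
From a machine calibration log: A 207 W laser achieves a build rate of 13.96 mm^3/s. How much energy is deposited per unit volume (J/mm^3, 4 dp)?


SE = 207 / 13.96 = 14.8281 J/mm^3


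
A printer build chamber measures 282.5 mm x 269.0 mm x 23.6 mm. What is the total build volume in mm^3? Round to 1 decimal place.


V = 282.5 * 269.0 * 23.6 = 1793423.0 mm^3


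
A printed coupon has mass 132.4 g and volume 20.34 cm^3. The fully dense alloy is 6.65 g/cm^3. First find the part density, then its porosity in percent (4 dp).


rho_part = 132.4 / 20.34 = 6.5093412 g/cm^3
Porosity = (1 - 6.5093412/6.65)*100 = 2.1152 %


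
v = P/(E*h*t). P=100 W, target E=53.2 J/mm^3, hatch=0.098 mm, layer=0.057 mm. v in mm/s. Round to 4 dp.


v = 100 / (53.2*0.098*0.057) = 336.5018 mm/s


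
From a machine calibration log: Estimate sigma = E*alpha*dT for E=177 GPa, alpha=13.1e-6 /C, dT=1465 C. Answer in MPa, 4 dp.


sigma = 177*1000 * 13.1e-6 * 1465 = 3396.8955 MPa


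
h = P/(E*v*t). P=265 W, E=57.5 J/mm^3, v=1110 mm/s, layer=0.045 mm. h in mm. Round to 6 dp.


h = 265 / (57.5*1110*0.045) = 0.092266 mm


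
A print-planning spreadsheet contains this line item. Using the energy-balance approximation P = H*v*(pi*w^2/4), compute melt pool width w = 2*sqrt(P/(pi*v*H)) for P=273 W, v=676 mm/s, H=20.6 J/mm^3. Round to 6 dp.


w = 2*sqrt(273/(pi*676*20.6)) = 0.15799 mm


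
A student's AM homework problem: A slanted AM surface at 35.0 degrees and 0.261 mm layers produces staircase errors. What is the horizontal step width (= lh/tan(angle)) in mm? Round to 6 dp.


step = 0.261 / tan(35.0) = 0.372747 mm


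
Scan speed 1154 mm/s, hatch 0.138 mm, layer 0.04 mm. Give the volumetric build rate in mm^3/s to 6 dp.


Rate = 1154 * 0.138 * 0.04 = 6.37008 mm^3/s


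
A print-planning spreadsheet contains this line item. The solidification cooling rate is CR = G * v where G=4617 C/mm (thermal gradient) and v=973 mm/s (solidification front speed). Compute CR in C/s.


CR = 4617 * 973 = 4492341 C/s


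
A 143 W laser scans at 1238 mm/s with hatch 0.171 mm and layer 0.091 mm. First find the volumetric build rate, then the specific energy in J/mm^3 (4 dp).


Build rate = 1238 * 0.171 * 0.091 = 19.264518 mm^3/s
SE = 143 / 19.264518 = 7.423 J/mm^3


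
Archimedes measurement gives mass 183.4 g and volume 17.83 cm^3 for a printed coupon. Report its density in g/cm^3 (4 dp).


rho = 183.4 / 17.83 = 10.286 g/cm^3


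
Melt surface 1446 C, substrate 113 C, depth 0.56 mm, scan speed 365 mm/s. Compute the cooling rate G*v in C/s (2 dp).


G = (1446-113)/0.56 = 2380.35714286 C/mm
CR = 2380.35714286 * 365 = 868830.36 C/s


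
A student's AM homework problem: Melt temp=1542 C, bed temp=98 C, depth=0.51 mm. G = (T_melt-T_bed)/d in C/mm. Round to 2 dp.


G = (1542-98)/0.51 = 2831.37 C/mm


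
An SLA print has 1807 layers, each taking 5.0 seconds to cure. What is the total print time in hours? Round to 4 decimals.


t = 1807 * 5.0 / 3600 = 2.5097 hrs


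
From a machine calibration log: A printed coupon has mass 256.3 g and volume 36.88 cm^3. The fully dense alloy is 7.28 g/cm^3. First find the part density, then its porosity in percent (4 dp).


rho_part = 256.3 / 36.88 = 6.94956616 g/cm^3
Porosity = (1 - 6.94956616/7.28)*100 = 4.5389 %


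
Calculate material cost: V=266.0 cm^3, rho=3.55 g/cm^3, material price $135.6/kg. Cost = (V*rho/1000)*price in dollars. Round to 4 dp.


Mass = 266.0*3.55/1000 = 0.9443 kg
Cost = 0.9443 * 135.6 = 128.0471 $


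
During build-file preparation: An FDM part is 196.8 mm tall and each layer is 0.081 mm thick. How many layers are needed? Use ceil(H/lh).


Layers = ceil(196.8/0.081) = 2430


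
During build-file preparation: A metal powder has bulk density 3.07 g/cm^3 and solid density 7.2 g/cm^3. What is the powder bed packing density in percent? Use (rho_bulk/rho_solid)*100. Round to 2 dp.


Packing = (3.07/7.2)*100 = 42.64 %


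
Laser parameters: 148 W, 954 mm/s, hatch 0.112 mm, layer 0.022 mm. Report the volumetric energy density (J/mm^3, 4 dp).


E = 148 / (954*0.112*0.022) = 62.9611 J/mm^3


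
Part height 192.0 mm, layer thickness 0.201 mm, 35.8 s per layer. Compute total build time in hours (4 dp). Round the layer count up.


Layers = ceil(192.0/0.201) = 956
t = 956 * 35.8 / 3600 = 9.5069 hrs


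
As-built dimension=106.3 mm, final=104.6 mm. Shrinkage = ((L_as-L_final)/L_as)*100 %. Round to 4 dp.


Shrinkage = ((106.3-104.6)/106.3)*100 = 1.5992 %


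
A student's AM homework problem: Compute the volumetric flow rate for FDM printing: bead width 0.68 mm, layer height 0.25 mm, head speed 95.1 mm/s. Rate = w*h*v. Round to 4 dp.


Rate = 0.68 * 0.25 * 95.1 = 16.167 mm^3/s


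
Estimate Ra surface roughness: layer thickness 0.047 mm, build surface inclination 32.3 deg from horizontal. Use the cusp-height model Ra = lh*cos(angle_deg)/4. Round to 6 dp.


Ra = 0.047 * cos(32.3) / 4 = 0.009932 mm


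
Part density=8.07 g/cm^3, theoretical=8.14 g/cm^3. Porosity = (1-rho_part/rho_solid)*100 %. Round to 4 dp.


Porosity = (1-8.07/8.14)*100 = 0.86 %


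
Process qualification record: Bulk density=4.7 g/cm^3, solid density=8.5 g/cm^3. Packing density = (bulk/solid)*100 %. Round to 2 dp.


Packing = (4.7/8.5)*100 = 55.29 %


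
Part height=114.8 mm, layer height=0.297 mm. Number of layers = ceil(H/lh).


Layers = ceil(114.8/0.297) = 387


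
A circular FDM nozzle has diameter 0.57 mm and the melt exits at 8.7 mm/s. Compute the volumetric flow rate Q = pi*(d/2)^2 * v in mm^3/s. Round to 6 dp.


A = pi*(0.57/2)^2 = 0.25517586 mm^2
Q = 0.25517586 * 8.7 = 2.22003 mm^3/s


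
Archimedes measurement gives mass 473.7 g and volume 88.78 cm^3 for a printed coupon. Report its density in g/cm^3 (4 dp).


rho = 473.7 / 88.78 = 5.3357 g/cm^3


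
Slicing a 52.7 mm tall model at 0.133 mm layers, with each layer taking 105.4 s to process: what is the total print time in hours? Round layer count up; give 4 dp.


Layers = ceil(52.7/0.133) = 397
t = 397 * 105.4 / 3600 = 11.6233 hrs


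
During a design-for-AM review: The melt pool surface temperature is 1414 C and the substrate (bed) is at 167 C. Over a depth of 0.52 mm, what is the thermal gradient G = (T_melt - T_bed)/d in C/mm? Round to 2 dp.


G = (1414-167)/0.52 = 2398.08 C/mm


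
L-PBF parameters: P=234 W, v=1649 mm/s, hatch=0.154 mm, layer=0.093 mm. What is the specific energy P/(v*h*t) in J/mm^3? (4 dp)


Build rate = 1649 * 0.154 * 0.093 = 23.616978 mm^3/s
SE = 234 / 23.616978 = 9.9081 J/mm^3


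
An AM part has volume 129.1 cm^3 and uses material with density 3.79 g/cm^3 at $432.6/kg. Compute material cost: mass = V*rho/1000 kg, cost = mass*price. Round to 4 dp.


Mass = 129.1*3.79/1000 = 0.489289 kg
Cost = 0.489289 * 432.6 = 211.6664 $


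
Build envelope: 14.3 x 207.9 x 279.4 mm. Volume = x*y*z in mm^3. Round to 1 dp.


V = 14.3 * 207.9 * 279.4 = 830647.8 mm^3


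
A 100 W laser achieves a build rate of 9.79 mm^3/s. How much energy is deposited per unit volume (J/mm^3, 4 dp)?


SE = 100 / 9.79 = 10.2145 J/mm^3


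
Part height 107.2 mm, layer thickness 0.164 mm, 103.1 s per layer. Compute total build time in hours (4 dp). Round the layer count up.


Layers = ceil(107.2/0.164) = 654
t = 654 * 103.1 / 3600 = 18.7298 hrs


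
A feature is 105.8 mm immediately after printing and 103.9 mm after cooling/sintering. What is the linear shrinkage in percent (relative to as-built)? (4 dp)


Shrinkage = ((105.8-103.9)/105.8)*100 = 1.7958 %


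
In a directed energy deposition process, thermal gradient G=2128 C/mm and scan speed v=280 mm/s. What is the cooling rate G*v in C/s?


CR = 2128 * 280 = 595840 C/s


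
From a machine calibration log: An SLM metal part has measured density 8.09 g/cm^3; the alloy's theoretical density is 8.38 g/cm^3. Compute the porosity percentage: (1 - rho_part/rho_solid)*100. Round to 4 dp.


Porosity = (1-8.09/8.38)*100 = 3.4606 %


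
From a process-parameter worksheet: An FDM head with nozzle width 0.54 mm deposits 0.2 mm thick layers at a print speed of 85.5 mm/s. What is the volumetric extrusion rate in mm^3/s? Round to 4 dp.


Rate = 0.54 * 0.2 * 85.5 = 9.234 mm^3/s


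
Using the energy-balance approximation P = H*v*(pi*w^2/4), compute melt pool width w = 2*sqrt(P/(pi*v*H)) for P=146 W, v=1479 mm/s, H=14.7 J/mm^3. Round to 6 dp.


w = 2*sqrt(146/(pi*1479*14.7)) = 0.092467 mm


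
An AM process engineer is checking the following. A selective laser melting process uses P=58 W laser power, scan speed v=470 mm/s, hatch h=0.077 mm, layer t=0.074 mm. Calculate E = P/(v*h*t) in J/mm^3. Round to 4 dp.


E = 58 / (470*0.077*0.074) = 21.6575 J/mm^3


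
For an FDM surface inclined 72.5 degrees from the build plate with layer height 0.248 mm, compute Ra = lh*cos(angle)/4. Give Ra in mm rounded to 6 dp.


Ra = 0.248 * cos(72.5) / 4 = 0.018644 mm


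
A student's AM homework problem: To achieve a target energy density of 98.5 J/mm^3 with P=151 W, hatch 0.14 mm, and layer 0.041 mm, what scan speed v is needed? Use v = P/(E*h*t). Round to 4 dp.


v = 151 / (98.5*0.14*0.041) = 267.0723 mm/s


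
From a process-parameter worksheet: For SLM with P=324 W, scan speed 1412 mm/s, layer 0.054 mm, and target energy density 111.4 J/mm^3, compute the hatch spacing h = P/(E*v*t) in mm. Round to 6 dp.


h = 324 / (111.4*1412*0.054) = 0.038144 mm


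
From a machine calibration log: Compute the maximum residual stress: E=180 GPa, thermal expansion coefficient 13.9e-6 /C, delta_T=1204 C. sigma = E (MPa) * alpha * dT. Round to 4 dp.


sigma = 180*1000 * 13.9e-6 * 1204 = 3012.408 MPa


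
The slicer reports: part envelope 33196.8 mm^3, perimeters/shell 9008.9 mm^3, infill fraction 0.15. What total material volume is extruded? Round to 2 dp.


V_infill = (33196.8 - 9008.9) * 0.15 = 3628.19
V_total = 9008.9 + 3628.19 = 12637.09 mm^3


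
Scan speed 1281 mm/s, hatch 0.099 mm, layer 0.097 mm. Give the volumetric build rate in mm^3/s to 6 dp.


Rate = 1281 * 0.099 * 0.097 = 12.301443 mm^3/s


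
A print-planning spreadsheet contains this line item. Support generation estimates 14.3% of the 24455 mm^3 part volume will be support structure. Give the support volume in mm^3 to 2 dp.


V_support = 24455 * 0.143 = 3497.07 mm^3


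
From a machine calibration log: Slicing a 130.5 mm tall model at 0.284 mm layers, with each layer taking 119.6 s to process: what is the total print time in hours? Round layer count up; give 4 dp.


Layers = ceil(130.5/0.284) = 460
t = 460 * 119.6 / 3600 = 15.2822 hrs


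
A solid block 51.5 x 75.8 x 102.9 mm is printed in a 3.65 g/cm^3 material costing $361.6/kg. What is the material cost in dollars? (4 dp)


V = 51.5 * 75.8 * 102.9 = 401690.73 mm^3 = 401.69073 cm^3
Mass = 401.69073 * 3.65 / 1000 = 1.46617116 kg
Cost = 1.46617116 * 361.6 = 530.1675 $


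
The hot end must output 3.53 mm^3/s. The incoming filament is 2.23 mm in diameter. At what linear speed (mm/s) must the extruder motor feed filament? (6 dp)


A = pi*(2.23/2)^2 = 3.905707
v = 3.53 / 3.905707 = 0.903806 mm/s


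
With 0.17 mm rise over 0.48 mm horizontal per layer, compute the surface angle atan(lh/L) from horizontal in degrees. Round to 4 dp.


angle = atan(0.17/0.48) = 19.5024 degrees


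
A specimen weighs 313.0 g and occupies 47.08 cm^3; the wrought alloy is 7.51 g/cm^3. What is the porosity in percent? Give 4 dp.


rho_part = 313.0 / 47.08 = 6.64825828 g/cm^3
Porosity = (1 - 6.64825828/7.51)*100 = 11.4746 %


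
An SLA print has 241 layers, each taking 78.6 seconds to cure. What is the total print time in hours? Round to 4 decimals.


t = 241 * 78.6 / 3600 = 5.2618 hrs


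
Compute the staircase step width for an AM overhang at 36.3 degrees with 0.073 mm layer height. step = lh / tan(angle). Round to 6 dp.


step = 0.073 / tan(36.3) = 0.099377 mm


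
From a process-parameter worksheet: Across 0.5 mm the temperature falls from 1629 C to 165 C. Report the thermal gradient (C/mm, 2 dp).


G = (1629-165)/0.5 = 2928.0 C/mm


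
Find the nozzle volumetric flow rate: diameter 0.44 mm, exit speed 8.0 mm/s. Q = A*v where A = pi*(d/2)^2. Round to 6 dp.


A = pi*(0.44/2)^2 = 0.15205308 mm^2
Q = 0.15205308 * 8.0 = 1.216425 mm^3/s


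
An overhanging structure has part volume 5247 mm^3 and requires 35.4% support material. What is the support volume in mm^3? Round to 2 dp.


V_support = 5247 * 0.354 = 1857.44 mm^3


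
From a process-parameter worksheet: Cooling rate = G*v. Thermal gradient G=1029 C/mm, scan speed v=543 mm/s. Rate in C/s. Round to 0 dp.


CR = 1029 * 543 = 558747 C/s


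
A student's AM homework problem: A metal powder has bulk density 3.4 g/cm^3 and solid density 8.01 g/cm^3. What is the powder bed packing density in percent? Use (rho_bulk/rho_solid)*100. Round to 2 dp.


Packing = (3.4/8.01)*100 = 42.45 %


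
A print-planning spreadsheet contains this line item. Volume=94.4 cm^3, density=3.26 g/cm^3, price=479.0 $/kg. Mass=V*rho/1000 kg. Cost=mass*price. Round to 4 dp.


Mass = 94.4*3.26/1000 = 0.307744 kg
Cost = 0.307744 * 479.0 = 147.4094 $


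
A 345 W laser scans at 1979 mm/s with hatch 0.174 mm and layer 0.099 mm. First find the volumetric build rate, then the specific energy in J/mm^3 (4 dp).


Build rate = 1979 * 0.174 * 0.099 = 34.090254 mm^3/s
SE = 345 / 34.090254 = 10.1202 J/mm^3


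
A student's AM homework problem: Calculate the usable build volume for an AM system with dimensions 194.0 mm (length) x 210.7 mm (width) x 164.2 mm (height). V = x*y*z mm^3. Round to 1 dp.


V = 194.0 * 210.7 * 164.2 = 6711806.4 mm^3


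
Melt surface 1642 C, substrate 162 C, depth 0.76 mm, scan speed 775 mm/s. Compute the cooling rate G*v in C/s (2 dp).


G = (1642-162)/0.76 = 1947.36842105 C/mm
CR = 1947.36842105 * 775 = 1509210.53 C/s


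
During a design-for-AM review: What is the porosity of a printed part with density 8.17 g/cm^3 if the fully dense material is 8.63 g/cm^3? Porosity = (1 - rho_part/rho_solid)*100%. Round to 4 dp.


Porosity = (1-8.17/8.63)*100 = 5.3302 %


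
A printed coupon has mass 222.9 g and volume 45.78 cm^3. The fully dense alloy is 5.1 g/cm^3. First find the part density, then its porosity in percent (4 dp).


rho_part = 222.9 / 45.78 = 4.8689384 g/cm^3
Porosity = (1 - 4.8689384/5.1)*100 = 4.5306 %


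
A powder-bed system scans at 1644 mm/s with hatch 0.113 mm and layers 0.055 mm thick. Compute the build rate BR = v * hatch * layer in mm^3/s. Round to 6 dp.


Rate = 1644 * 0.113 * 0.055 = 10.21746 mm^3/s


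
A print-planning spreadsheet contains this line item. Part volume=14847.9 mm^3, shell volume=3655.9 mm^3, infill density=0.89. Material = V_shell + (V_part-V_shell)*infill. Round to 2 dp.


V_infill = (14847.9 - 3655.9) * 0.89 = 9960.88
V_total = 3655.9 + 9960.88 = 13616.78 mm^3


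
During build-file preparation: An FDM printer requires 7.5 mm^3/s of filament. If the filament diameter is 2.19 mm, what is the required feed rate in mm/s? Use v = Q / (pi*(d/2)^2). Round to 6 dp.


A = pi*(2.19/2)^2 = 3.766848
v = 7.5 / 3.766848 = 1.991055 mm/s


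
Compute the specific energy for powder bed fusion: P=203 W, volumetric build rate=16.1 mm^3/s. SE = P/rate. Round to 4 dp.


SE = 203 / 16.1 = 12.6087 J/mm^3


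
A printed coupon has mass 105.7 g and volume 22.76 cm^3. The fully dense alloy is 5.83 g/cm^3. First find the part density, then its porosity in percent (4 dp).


rho_part = 105.7 / 22.76 = 4.64411248 g/cm^3
Porosity = (1 - 4.64411248/5.83)*100 = 20.3411 %


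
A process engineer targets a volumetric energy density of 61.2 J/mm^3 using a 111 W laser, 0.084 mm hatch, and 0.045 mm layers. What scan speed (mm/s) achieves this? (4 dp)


v = 111 / (61.2*0.084*0.045) = 479.8216 mm/s


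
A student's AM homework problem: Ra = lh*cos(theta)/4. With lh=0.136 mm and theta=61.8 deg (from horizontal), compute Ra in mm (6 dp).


Ra = 0.136 * cos(61.8) / 4 = 0.016067 mm


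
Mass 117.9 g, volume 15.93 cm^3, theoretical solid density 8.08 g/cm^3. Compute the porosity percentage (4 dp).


rho_part = 117.9 / 15.93 = 7.40112994 g/cm^3
Porosity = (1 - 7.40112994/8.08)*100 = 8.4019 %


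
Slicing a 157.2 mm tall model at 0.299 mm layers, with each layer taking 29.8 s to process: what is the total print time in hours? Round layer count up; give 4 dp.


Layers = ceil(157.2/0.299) = 526
t = 526 * 29.8 / 3600 = 4.3541 hrs


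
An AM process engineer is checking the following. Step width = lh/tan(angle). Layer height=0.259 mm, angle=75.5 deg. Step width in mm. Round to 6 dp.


step = 0.259 / tan(75.5) = 0.066982 mm


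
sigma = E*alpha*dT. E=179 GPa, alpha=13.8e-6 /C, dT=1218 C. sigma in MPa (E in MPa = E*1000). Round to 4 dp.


sigma = 179*1000 * 13.8e-6 * 1218 = 3008.7036 MPa


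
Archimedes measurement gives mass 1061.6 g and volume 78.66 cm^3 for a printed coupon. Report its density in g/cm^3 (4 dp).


rho = 1061.6 / 78.66 = 13.4961 g/cm^3


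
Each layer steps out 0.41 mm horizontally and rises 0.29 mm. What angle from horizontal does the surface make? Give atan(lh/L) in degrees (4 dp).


angle = atan(0.29/0.41) = 35.2724 degrees


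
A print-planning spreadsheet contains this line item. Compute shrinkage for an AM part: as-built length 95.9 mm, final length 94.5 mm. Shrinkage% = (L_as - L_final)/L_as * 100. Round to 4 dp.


Shrinkage = ((95.9-94.5)/95.9)*100 = 1.4599 %


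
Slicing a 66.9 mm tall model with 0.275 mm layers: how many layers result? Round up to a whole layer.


Layers = ceil(66.9/0.275) = 244


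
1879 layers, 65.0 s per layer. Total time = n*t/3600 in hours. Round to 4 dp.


t = 1879 * 65.0 / 3600 = 33.9264 hrs


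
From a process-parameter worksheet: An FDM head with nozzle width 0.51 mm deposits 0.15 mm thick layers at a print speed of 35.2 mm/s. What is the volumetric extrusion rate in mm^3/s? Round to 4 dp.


Rate = 0.51 * 0.15 * 35.2 = 2.6928 mm^3/s


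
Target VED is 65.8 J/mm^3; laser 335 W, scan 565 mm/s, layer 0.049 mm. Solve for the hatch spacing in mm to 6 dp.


h = 335 / (65.8*565*0.049) = 0.183897 mm


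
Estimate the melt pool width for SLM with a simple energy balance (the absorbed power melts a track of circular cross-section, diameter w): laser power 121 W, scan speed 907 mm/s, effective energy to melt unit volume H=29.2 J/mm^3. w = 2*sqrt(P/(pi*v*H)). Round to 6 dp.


w = 2*sqrt(121/(pi*907*29.2)) = 0.07627 mm


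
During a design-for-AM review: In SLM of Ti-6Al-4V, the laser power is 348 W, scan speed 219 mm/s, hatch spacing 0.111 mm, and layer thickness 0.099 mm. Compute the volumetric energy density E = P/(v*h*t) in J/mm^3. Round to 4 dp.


E = 348 / (219*0.111*0.099) = 144.6029 J/mm^3


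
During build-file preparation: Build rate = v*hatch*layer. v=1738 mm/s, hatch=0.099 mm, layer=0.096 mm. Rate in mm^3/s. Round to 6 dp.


Rate = 1738 * 0.099 * 0.096 = 16.517952 mm^3/s


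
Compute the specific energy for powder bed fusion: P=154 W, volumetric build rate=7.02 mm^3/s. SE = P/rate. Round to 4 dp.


SE = 154 / 7.02 = 21.9373 J/mm^3


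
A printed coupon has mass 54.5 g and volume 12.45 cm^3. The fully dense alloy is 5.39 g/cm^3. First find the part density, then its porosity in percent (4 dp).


rho_part = 54.5 / 12.45 = 4.37751004 g/cm^3
Porosity = (1 - 4.37751004/5.39)*100 = 18.7846 %


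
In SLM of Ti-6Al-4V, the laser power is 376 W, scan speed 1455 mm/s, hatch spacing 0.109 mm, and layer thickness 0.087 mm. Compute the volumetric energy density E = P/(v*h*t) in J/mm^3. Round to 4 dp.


E = 376 / (1455*0.109*0.087) = 27.2508 J/mm^3


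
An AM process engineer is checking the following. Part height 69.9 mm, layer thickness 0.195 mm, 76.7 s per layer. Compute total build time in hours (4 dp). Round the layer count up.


Layers = ceil(69.9/0.195) = 359
t = 359 * 76.7 / 3600 = 7.6487 hrs


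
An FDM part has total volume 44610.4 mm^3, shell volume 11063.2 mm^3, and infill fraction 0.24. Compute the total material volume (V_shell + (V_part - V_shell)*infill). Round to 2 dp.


V_infill = (44610.4 - 11063.2) * 0.24 = 8051.33
V_total = 11063.2 + 8051.33 = 19114.53 mm^3


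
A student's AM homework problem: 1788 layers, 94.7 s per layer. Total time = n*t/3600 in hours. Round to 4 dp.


t = 1788 * 94.7 / 3600 = 47.0343 hrs


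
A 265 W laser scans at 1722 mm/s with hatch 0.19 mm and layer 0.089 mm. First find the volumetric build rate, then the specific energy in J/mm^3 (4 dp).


Build rate = 1722 * 0.19 * 0.089 = 29.11902 mm^3/s
SE = 265 / 29.11902 = 9.1006 J/mm^3


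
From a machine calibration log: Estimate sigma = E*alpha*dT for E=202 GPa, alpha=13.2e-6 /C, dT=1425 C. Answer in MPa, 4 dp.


sigma = 202*1000 * 13.2e-6 * 1425 = 3799.62 MPa


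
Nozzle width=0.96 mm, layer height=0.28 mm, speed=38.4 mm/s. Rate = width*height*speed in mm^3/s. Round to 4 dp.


Rate = 0.96 * 0.28 * 38.4 = 10.3219 mm^3/s


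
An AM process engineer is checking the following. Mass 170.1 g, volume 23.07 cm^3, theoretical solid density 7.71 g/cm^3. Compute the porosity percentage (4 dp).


rho_part = 170.1 / 23.07 = 7.37321196 g/cm^3
Porosity = (1 - 7.37321196/7.71)*100 = 4.3682 %


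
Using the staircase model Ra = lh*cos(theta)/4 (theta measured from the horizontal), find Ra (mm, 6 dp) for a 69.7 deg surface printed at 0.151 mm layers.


Ra = 0.151 * cos(69.7) / 4 = 0.013097 mm


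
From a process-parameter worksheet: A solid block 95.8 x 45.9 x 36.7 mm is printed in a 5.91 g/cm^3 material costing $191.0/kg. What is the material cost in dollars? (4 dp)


V = 95.8 * 45.9 * 36.7 = 161377.974 mm^3 = 161.377974 cm^3
Mass = 161.377974 * 5.91 / 1000 = 0.95374383 kg
Cost = 0.95374383 * 191.0 = 182.1651 $


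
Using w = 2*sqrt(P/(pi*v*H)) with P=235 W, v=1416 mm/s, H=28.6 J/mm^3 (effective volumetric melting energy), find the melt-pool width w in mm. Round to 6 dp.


w = 2*sqrt(235/(pi*1416*28.6)) = 0.085956 mm


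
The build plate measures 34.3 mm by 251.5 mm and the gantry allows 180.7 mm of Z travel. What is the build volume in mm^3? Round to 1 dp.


V = 34.3 * 251.5 * 180.7 = 1558799.5 mm^3


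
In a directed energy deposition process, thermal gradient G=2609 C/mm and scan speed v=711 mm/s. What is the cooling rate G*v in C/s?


CR = 2609 * 711 = 1854999 C/s


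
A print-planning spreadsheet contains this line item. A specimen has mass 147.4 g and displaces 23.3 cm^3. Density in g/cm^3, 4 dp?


rho = 147.4 / 23.3 = 6.3262 g/cm^3


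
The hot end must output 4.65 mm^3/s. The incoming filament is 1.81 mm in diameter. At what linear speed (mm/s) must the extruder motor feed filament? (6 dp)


A = pi*(1.81/2)^2 = 2.573043
v = 4.65 / 2.573043 = 1.807199 mm/s


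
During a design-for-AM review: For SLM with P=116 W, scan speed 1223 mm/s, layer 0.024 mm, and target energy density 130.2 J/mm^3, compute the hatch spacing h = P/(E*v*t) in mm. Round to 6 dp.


h = 116 / (130.2*1223*0.024) = 0.030354 mm


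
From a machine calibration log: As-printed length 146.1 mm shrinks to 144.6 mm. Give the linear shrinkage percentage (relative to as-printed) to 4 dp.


Shrinkage = ((146.1-144.6)/146.1)*100 = 1.0267 %


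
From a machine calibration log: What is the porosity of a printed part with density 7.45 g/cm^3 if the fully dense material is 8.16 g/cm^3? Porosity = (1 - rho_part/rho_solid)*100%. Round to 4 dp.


Porosity = (1-7.45/8.16)*100 = 8.701 %


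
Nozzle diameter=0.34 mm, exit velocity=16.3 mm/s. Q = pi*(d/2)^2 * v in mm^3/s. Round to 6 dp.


A = pi*(0.34/2)^2 = 0.09079203 mm^2
Q = 0.09079203 * 16.3 = 1.47991 mm^3/s


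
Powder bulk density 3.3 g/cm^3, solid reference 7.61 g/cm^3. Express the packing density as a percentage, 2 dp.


Packing = (3.3/7.61)*100 = 43.36 %


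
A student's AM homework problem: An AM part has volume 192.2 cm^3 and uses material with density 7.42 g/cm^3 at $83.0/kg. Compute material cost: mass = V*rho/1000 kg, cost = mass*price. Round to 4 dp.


Mass = 192.2*7.42/1000 = 1.426124 kg
Cost = 1.426124 * 83.0 = 118.3683 $


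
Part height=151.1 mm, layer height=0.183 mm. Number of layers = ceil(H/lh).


Layers = ceil(151.1/0.183) = 826


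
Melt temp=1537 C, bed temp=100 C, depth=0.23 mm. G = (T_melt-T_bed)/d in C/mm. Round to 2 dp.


G = (1537-100)/0.23 = 6247.83 C/mm


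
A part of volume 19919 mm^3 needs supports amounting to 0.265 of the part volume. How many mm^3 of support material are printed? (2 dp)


V_support = 19919 * 0.265 = 5278.54 mm^3


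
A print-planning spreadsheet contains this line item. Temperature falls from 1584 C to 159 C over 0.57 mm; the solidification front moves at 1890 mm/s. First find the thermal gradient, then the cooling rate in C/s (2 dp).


G = (1584-159)/0.57 = 2500.0 C/mm
CR = 2500.0 * 1890 = 4725000.0 C/s


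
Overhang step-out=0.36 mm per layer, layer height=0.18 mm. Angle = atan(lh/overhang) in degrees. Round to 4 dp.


angle = atan(0.18/0.36) = 26.5651 degrees


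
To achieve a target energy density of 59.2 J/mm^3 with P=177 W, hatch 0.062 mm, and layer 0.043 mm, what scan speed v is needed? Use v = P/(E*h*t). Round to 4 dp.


v = 177 / (59.2*0.062*0.043) = 1121.4797 mm/s


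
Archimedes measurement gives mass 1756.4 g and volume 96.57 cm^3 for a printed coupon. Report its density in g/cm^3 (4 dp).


rho = 1756.4 / 96.57 = 18.1878 g/cm^3
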